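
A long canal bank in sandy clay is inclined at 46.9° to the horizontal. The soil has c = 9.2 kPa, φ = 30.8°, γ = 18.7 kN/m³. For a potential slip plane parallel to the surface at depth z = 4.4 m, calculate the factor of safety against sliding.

For an infinite slope with a slip plane parallel to the surface (no pore pressure): FS = [c + γz cos²β tanφ] / [γz sinβ cosβ].
γz = 18.7·4.4 = 82.28 kN/m²
Numerator = 9.2 + 82.28·cos²46.9°·tan30.8° = 9.2 + 82.28·0.4669·0.5961 = 32.099 kPa
Denominator = 82.28·sin46.9°·cos46.9° = 82.28·0.7302·0.6833 = 41.050 kPa
FS = 32.099 / 41.050 = 0.782

FS = 0.78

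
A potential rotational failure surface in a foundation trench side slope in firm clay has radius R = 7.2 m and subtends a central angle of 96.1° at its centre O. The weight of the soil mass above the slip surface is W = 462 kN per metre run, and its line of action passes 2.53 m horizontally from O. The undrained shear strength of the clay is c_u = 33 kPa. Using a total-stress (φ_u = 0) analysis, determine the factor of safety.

FS = 2.45

Taking moments about the centre O, the resisting moment is provided by the undrained shear strength acting along the arc:
Arc length L_a = R·θ = 7.2·(96.1°·π/180) = 7.2·1.6773 = 12.08 m
M_R = c_u·L_a·R = 33·12.08·7.2 = 2869.3 kN·m/m
M_D = W·d = 462·2.53 = 1168.9 kN·m/m
FS = M_R / M_D = 2869.3 / 1168.9 = 2.455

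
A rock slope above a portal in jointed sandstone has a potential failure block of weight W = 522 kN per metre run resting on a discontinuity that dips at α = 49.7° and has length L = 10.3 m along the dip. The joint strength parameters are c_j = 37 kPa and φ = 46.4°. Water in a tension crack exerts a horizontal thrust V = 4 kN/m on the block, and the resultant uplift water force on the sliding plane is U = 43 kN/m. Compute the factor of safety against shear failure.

FS = 1.72

Resolving the block weight along and normal to the plane and applying the Mohr–Coulomb strength on the joint:
N' = W cosα − U − V sinα = 522·cos49.7° − 43 − 4·sin49.7° = 291.6 kN/m
Driving force T = W sinα + V cosα = 522·sin49.7° + 4·cos49.7° = 400.7 kN/m
Resisting force R = c_j·L + N'·tanφ = 37·10.3 + 291.6·tan46.4° = 381.1 + 306.2 = 687.3 kN/m
FS = R / T = 687.3 / 400.7 = 1.715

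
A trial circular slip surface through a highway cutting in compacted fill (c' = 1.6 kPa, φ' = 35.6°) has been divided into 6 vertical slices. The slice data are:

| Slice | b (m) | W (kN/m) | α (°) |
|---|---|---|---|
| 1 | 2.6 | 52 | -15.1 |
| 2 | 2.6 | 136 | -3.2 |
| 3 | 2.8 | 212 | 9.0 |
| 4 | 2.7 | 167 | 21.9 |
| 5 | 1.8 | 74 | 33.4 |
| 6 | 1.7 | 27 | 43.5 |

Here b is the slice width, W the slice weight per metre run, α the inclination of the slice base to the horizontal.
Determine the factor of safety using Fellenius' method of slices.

Ordinary method of slices: FS = Σ[c'·Δl_i + (W_i cosα_i)·tanφ'] / Σ W_i sinα_i, with Δl_i = b_i / cosα_i.
Slice 1: Δl = 2.6/cos(-15.1°) = 2.693 m; N'_1 = 52·cos(-15.1°) = 50.2; c'Δl = 4.31; W sinα = -13.5
Slice 2: Δl = 2.6/cos(-3.2°) = 2.604 m; N'_2 = 136·cos(-3.2°) = 135.8; c'Δl = 4.17; W sinα = -7.6
Slice 3: Δl = 2.8/cos9.0° = 2.835 m; N'_3 = 212·cos9.0° = 209.4; c'Δl = 4.54; W sinα = 33.2
Slice 4: Δl = 2.7/cos21.9° = 2.910 m; N'_4 = 167·cos21.9° = 154.9; c'Δl = 4.66; W sinα = 62.3
Slice 5: Δl = 1.8/cos33.4° = 2.156 m; N'_5 = 74·cos33.4° = 61.8; c'Δl = 3.45; W sinα = 40.7
Slice 6: Δl = 1.7/cos43.5° = 2.344 m; N'_6 = 27·cos43.5° = 19.6; c'Δl = 3.75; W sinα = 18.6
Σc'Δl = 24.9 kN/m; ΣN' = 631.7 kN/m; ΣW sinα = 133.6 kN/m
Resisting = 24.9 + 631.7·tan35.6° = 24.9 + 452.2 = 477.1 kN/m
FS = 477.1 / 133.6 = 3.570

FS = 3.57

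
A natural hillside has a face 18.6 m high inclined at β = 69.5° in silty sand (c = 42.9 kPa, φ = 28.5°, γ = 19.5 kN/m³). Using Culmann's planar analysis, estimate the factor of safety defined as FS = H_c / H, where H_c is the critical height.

FS = 1.59

H_c = (4c/γ) · sinβ cosφ / [1 − cos(β − φ)]
    = (4·42.9/19.5) · sin69.5°·cos28.5° / [1 − cos41.0°]
    = 8.800 · 0.8232 / 0.2453 = 29.53 m
FS = H_c / H = 29.53 / 18.6 = 1.588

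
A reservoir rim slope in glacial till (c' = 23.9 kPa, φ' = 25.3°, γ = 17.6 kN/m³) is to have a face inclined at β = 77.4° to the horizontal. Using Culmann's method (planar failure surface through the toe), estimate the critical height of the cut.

Culmann's analysis gives the critical failure plane at α_cr = (β + φ')/2 = (77.4 + 25.3)/2 = 51.4°, and the critical height
H_c = (4c'/γ) · sinβ cosφ' / [1 − cos(β − φ')]
    = (4·23.9/17.6) · sin77.4°·cos25.3° / [1 − cos(52.1°)]
    = 5.432 · 0.9759·0.9041 / [1 − 0.6143]
    = 5.432 · 0.8823 / 0.3857
    = 12.43 m

H_c = 12.43 m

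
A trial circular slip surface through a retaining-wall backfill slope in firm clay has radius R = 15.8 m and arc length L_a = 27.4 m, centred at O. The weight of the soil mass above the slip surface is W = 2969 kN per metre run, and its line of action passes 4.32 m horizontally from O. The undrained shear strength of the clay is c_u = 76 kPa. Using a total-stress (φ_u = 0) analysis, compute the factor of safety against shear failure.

FS = 2.57

Taking moments about the centre O, the resisting moment is provided by the undrained shear strength acting along the arc:
M_R = c_u·L_a·R = 76·27.40·15.8 = 32901.9 kN·m/m
M_D = W·d = 2969·4.32 = 12826.1 kN·m/m
FS = M_R / M_D = 32901.9 / 12826.1 = 2.565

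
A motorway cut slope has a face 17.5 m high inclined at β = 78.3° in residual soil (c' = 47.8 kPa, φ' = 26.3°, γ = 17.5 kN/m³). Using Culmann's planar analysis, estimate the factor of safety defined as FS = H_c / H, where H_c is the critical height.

FS = 1.43

H_c = (4c'/γ) · sinβ cosφ' / [1 − cos(β − φ')]
    = (4·47.8/17.5) · sin78.3°·cos26.3° / [1 − cos52.0°]
    = 10.926 · 0.8779 / 0.3843 = 24.96 m
FS = H_c / H = 24.96 / 17.5 = 1.426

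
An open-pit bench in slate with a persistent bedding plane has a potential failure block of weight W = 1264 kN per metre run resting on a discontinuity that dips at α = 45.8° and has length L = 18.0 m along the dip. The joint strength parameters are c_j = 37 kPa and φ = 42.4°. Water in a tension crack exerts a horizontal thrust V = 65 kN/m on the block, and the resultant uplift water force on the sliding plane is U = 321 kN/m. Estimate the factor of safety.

Resolving the block weight along and normal to the plane and applying the Mohr–Coulomb strength on the joint:
N' = W cosα − U − V sinα = 1264·cos45.8° − 321 − 65·sin45.8° = 513.6 kN/m
Driving force T = W sinα + V cosα = 1264·sin45.8° + 65·cos45.8° = 951.5 kN/m
Resisting force R = c_j·L + N'·tanφ = 37·18.0 + 513.6·tan42.4° = 666.0 + 469.0 = 1135.0 kN/m
FS = R / T = 1135.0 / 951.5 = 1.193

FS = 1.19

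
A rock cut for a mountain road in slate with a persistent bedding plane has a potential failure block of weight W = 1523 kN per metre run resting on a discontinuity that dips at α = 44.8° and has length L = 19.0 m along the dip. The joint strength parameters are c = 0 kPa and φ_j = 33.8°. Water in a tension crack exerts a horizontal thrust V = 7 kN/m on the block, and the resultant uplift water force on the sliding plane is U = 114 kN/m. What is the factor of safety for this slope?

Resolving the block weight along and normal to the plane and applying the Mohr–Coulomb strength on the joint:
N' = W cosα − U − V sinα = 1523·cos44.8° − 114 − 7·sin44.8° = 961.7 kN/m
Driving force T = W sinα + V cosα = 1523·sin44.8° + 7·cos44.8° = 1078.1 kN/m
Resisting force R = c·L + N'·tanφ_j = 0·19.0 + 961.7·tan33.8° = 0.0 + 643.8 = 643.8 kN/m
FS = R / T = 643.8 / 1078.1 = 0.597

FS = 0.60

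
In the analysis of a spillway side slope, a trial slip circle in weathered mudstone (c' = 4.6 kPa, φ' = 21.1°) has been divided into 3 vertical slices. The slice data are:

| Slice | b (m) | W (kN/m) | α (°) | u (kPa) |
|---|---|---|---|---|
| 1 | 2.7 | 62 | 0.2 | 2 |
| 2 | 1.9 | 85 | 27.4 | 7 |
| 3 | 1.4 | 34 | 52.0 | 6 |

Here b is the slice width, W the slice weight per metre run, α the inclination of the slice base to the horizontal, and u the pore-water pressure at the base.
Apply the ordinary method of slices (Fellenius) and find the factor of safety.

Ordinary method of slices: FS = Σ[c'·Δl_i + (W_i cosα_i − u_i·Δl_i)·tanφ'] / Σ W_i sinα_i, with Δl_i = b_i / cosα_i.
Slice 1: Δl = 2.7/cos0.2° = 2.700 m; N'_1 = 62·cos0.2° − 2·2.700 = 56.6; c'Δl = 12.42; W sinα = 0.2
Slice 2: Δl = 1.9/cos27.4° = 2.140 m; N'_2 = 85·cos27.4° − 7·2.140 = 60.5; c'Δl = 9.84; W sinα = 39.1
Slice 3: Δl = 1.4/cos52.0° = 2.274 m; N'_3 = 34·cos52.0° − 6·2.274 = 7.3; c'Δl = 10.46; W sinα = 26.8
Σc'Δl = 32.7 kN/m; ΣN' = 124.4 kN/m; ΣW sinα = 66.1 kN/m
Resisting = 32.7 + 124.4·tan21.1° = 32.7 + 48.0 = 80.7 kN/m
FS = 80.7 / 66.1 = 1.221

FS = 1.22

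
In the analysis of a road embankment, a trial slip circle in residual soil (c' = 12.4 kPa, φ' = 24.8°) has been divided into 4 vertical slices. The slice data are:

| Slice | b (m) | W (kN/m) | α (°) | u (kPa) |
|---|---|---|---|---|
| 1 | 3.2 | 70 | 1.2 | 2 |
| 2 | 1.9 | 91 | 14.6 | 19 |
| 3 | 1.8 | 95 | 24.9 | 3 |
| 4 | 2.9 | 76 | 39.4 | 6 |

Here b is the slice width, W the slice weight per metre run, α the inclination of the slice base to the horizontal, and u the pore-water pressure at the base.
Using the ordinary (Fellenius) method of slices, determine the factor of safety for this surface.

FS = 2.15

Ordinary method of slices: FS = Σ[c'·Δl_i + (W_i cosα_i − u_i·Δl_i)·tanφ'] / Σ W_i sinα_i, with Δl_i = b_i / cosα_i.
Slice 1: Δl = 3.2/cos1.2° = 3.201 m; N'_1 = 70·cos1.2° − 2·3.201 = 63.6; c'Δl = 39.69; W sinα = 1.5
Slice 2: Δl = 1.9/cos14.6° = 1.963 m; N'_2 = 91·cos14.6° − 19·1.963 = 50.8; c'Δl = 24.35; W sinα = 22.9
Slice 3: Δl = 1.8/cos24.9° = 1.984 m; N'_3 = 95·cos24.9° − 3·1.984 = 80.2; c'Δl = 24.61; W sinα = 40.0
Slice 4: Δl = 2.9/cos39.4° = 3.753 m; N'_4 = 76·cos39.4° − 6·3.753 = 36.2; c'Δl = 46.54; W sinα = 48.2
Σc'Δl = 135.2 kN/m; ΣN' = 230.8 kN/m; ΣW sinα = 112.6 kN/m
Resisting = 135.2 + 230.8·tan24.8° = 135.2 + 106.6 = 241.8 kN/m
FS = 241.8 / 112.6 = 2.147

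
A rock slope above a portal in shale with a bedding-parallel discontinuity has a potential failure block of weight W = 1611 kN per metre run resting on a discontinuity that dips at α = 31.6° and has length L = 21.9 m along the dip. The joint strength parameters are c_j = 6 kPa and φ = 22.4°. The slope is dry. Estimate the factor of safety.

Resolving the block weight along and normal to the plane and applying the Mohr–Coulomb strength on the joint:
N' = W cosα = 1611·cos31.6° = 1372.1 kN/m
Driving force T = W sinα = 1611·sin31.6° = 844.1 kN/m
Resisting force R = c_j·L + N'·tanφ = 6·21.9 + 1372.1·tan22.4° = 131.4 + 565.6 = 697.0 kN/m
FS = R / T = 697.0 / 844.1 = 0.826

FS = 0.83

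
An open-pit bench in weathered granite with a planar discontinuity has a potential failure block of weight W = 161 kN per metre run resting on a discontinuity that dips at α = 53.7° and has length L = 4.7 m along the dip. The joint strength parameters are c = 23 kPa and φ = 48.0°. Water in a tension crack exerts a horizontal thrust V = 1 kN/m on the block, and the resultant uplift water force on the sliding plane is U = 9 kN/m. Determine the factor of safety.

FS = 1.56

Resolving the block weight along and normal to the plane and applying the Mohr–Coulomb strength on the joint:
N' = W cosα − U − V sinα = 161·cos53.7° − 9 − 1·sin53.7° = 85.5 kN/m
Driving force T = W sinα + V cosα = 161·sin53.7° + 1·cos53.7° = 130.3 kN/m
Resisting force R = c·L + N'·tanφ = 23·4.7 + 85.5·tan48.0° = 108.1 + 95.0 = 203.1 kN/m
FS = R / T = 203.1 / 130.3 = 1.558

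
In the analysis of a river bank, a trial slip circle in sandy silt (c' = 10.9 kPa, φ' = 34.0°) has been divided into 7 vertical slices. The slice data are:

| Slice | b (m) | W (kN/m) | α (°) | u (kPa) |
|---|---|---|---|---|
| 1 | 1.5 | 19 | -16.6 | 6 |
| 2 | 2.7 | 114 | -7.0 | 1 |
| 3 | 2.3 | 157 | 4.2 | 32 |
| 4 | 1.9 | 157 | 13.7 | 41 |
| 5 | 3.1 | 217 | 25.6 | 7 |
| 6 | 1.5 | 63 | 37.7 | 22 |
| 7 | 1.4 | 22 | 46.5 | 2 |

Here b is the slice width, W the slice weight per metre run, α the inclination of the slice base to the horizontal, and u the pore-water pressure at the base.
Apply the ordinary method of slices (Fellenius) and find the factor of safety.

Ordinary method of slices: FS = Σ[c'·Δl_i + (W_i cosα_i − u_i·Δl_i)·tanφ'] / Σ W_i sinα_i, with Δl_i = b_i / cosα_i.
Slice 1: Δl = 1.5/cos(-16.6°) = 1.565 m; N'_1 = 19·cos(-16.6°) − 6·1.565 = 8.8; c'Δl = 17.06; W sinα = -5.4
Slice 2: Δl = 2.7/cos(-7.0°) = 2.720 m; N'_2 = 114·cos(-7.0°) − 1·2.720 = 110.4; c'Δl = 29.65; W sinα = -13.9
Slice 3: Δl = 2.3/cos4.2° = 2.306 m; N'_3 = 157·cos4.2° − 32·2.306 = 82.8; c'Δl = 25.14; W sinα = 11.5
Slice 4: Δl = 1.9/cos13.7° = 1.956 m; N'_4 = 157·cos13.7° − 41·1.956 = 72.4; c'Δl = 21.32; W sinα = 37.2
Slice 5: Δl = 3.1/cos25.6° = 3.437 m; N'_5 = 217·cos25.6° − 7·3.437 = 171.6; c'Δl = 37.47; W sinα = 93.8
Slice 6: Δl = 1.5/cos37.7° = 1.896 m; N'_6 = 63·cos37.7° − 22·1.896 = 8.1; c'Δl = 20.66; W sinα = 38.5
Slice 7: Δl = 1.4/cos46.5° = 2.034 m; N'_7 = 22·cos46.5° − 2·2.034 = 11.1; c'Δl = 22.17; W sinα = 16.0
Σc'Δl = 173.5 kN/m; ΣN' = 465.2 kN/m; ΣW sinα = 177.6 kN/m
Resisting = 173.5 + 465.2·tan34.0° = 173.5 + 313.8 = 487.3 kN/m
FS = 487.3 / 177.6 = 2.744

FS = 2.74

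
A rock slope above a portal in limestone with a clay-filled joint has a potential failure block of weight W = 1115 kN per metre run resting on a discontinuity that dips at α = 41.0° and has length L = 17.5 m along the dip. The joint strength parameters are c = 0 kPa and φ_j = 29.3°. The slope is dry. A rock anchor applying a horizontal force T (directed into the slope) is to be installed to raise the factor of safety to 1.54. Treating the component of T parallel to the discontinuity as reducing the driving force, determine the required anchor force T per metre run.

Resolving forces along and normal to the sliding plane, with the horizontal anchor force T adding T·sinα to the effective normal force and T·cosα acting up the plane against the driving force:
FS = [cL + (W cosα + T sinα) tanφ_j] / [W sinα − T cosα]
Without the anchor: N' = 841.5 kN/m, driving T_d = 731.5 kN/m, resisting R = 0·17.5 + 841.5·tan29.3° = 472.2 kN/m, FS = 0.65.
Setting FS = 1.54 and solving for T:
1.54·(731.5 − T cos41.0°) = 472.2 + T sin41.0°·tan29.3°
T·(sin41.0°·tan29.3° + 1.54·cos41.0°) = 1.54·731.5 − 472.2
T·(0.6561·0.5612 + 1.54·0.7547) = 1126.5 − 472.2 = 654.3
T·1.5304 = 654.3
T = 427.5 kN/m

T = 428 kN/m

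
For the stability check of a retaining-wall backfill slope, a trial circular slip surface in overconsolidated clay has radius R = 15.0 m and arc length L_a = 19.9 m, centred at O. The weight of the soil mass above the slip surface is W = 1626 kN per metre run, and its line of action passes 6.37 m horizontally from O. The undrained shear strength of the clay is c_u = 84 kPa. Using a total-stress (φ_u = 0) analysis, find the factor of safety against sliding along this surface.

FS = 2.42

Taking moments about the centre O, the resisting moment is provided by the undrained shear strength acting along the arc:
M_R = c_u·L_a·R = 84·19.90·15.0 = 25074.0 kN·m/m
M_D = W·d = 1626·6.37 = 10357.6 kN·m/m
FS = M_R / M_D = 25074.0 / 10357.6 = 2.421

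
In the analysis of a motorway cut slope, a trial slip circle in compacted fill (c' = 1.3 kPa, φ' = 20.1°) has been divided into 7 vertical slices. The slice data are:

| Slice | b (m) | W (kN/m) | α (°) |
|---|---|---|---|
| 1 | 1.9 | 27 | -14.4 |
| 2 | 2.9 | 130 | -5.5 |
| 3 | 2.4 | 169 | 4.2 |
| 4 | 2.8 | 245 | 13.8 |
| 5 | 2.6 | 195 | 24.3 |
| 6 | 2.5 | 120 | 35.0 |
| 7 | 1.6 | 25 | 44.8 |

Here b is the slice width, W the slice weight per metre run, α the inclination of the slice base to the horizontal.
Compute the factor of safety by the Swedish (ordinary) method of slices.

FS = 1.54

Ordinary method of slices: FS = Σ[c'·Δl_i + (W_i cosα_i)·tanφ'] / Σ W_i sinα_i, with Δl_i = b_i / cosα_i.
Slice 1: Δl = 1.9/cos(-14.4°) = 1.962 m; N'_1 = 27·cos(-14.4°) = 26.2; c'Δl = 2.55; W sinα = -6.7
Slice 2: Δl = 2.9/cos(-5.5°) = 2.913 m; N'_2 = 130·cos(-5.5°) = 129.4; c'Δl = 3.79; W sinα = -12.5
Slice 3: Δl = 2.4/cos4.2° = 2.406 m; N'_3 = 169·cos4.2° = 168.5; c'Δl = 3.13; W sinα = 12.4
Slice 4: Δl = 2.8/cos13.8° = 2.883 m; N'_4 = 245·cos13.8° = 237.9; c'Δl = 3.75; W sinα = 58.4
Slice 5: Δl = 2.6/cos24.3° = 2.853 m; N'_5 = 195·cos24.3° = 177.7; c'Δl = 3.71; W sinα = 80.2
Slice 6: Δl = 2.5/cos35.0° = 3.052 m; N'_6 = 120·cos35.0° = 98.3; c'Δl = 3.97; W sinα = 68.8
Slice 7: Δl = 1.6/cos44.8° = 2.255 m; N'_7 = 25·cos44.8° = 17.7; c'Δl = 2.93; W sinα = 17.6
Σc'Δl = 23.8 kN/m; ΣN' = 855.8 kN/m; ΣW sinα = 218.3 kN/m
Resisting = 23.8 + 855.8·tan20.1° = 23.8 + 313.2 = 337.0 kN/m
FS = 337.0 / 218.3 = 1.543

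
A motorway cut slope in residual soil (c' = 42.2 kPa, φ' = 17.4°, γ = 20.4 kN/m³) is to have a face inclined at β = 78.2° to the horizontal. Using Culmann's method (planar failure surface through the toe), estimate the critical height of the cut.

H_c = 15.09 m

Culmann's analysis gives the critical failure plane at α_cr = (β + φ')/2 = (78.2 + 17.4)/2 = 47.8°, and the critical height
H_c = (4c'/γ) · sinβ cosφ' / [1 − cos(β − φ')]
    = (4·42.2/20.4) · sin78.2°·cos17.4° / [1 − cos(60.8°)]
    = 8.275 · 0.9789·0.9542 / [1 − 0.4879]
    = 8.275 · 0.9341 / 0.5121
    = 15.09 m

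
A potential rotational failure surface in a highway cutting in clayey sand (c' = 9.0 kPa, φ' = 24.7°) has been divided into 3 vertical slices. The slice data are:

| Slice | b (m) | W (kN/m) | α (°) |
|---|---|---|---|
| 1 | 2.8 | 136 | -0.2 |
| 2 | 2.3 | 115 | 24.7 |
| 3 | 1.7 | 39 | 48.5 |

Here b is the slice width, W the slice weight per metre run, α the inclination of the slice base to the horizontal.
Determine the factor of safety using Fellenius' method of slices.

FS = 2.52

Ordinary method of slices: FS = Σ[c'·Δl_i + (W_i cosα_i)·tanφ'] / Σ W_i sinα_i, with Δl_i = b_i / cosα_i.
Slice 1: Δl = 2.8/cos(-0.2°) = 2.800 m; N'_1 = 136·cos(-0.2°) = 136.0; c'Δl = 25.20; W sinα = -0.5
Slice 2: Δl = 2.3/cos24.7° = 2.532 m; N'_2 = 115·cos24.7° = 104.5; c'Δl = 22.78; W sinα = 48.1
Slice 3: Δl = 1.7/cos48.5° = 2.566 m; N'_3 = 39·cos48.5° = 25.8; c'Δl = 23.09; W sinα = 29.2
Σc'Δl = 71.1 kN/m; ΣN' = 266.3 kN/m; ΣW sinα = 76.8 kN/m
Resisting = 71.1 + 266.3·tan24.7° = 71.1 + 122.5 = 193.6 kN/m
FS = 193.6 / 76.8 = 2.521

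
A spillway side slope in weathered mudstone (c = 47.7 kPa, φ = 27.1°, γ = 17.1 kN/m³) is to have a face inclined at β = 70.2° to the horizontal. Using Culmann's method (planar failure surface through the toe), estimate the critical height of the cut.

H_c = 34.63 m

Culmann's analysis gives the critical failure plane at α_cr = (β + φ)/2 = (70.2 + 27.1)/2 = 48.7°, and the critical height
H_c = (4c/γ) · sinβ cosφ / [1 − cos(β − φ)]
    = (4·47.7/17.1) · sin70.2°·cos27.1° / [1 − cos(43.1°)]
    = 11.158 · 0.9409·0.8902 / [1 − 0.7302]
    = 11.158 · 0.8376 / 0.2698
    = 34.63 m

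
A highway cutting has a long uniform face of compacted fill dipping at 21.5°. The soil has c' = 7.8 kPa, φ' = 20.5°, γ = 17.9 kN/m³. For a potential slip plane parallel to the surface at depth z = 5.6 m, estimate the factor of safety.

For an infinite slope with a slip plane parallel to the surface (no pore pressure): FS = [c' + γz cos²β tanφ'] / [γz sinβ cosβ].
γz = 17.9·5.6 = 100.24 kN/m²
Numerator = 7.8 + 100.24·cos²21.5°·tan20.5° = 7.8 + 100.24·0.8657·0.3739 = 40.244 kPa
Denominator = 100.24·sin21.5°·cos21.5° = 100.24·0.3665·0.9304 = 34.182 kPa
FS = 40.244 / 34.182 = 1.177

FS = 1.18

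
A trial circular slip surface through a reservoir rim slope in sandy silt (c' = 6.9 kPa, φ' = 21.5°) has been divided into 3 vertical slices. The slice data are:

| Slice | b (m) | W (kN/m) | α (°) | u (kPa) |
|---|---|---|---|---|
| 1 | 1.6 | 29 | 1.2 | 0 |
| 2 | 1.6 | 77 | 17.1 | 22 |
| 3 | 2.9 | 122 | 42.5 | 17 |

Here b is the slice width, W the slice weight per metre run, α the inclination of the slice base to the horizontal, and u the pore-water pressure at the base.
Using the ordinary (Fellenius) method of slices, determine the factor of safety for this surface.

FS = 0.80

Ordinary method of slices: FS = Σ[c'·Δl_i + (W_i cosα_i − u_i·Δl_i)·tanφ'] / Σ W_i sinα_i, with Δl_i = b_i / cosα_i.
Slice 1: Δl = 1.6/cos1.2° = 1.600 m; N'_1 = 29·cos1.2° − 0·1.600 = 29.0; c'Δl = 11.04; W sinα = 0.6
Slice 2: Δl = 1.6/cos17.1° = 1.674 m; N'_2 = 77·cos17.1° − 22·1.674 = 36.8; c'Δl = 11.55; W sinα = 22.6
Slice 3: Δl = 2.9/cos42.5° = 3.933 m; N'_3 = 122·cos42.5° − 17·3.933 = 23.1; c'Δl = 27.14; W sinα = 82.4
Σc'Δl = 49.7 kN/m; ΣN' = 88.8 kN/m; ΣW sinα = 105.7 kN/m
Resisting = 49.7 + 88.8·tan21.5° = 49.7 + 35.0 = 84.7 kN/m
FS = 84.7 / 105.7 = 0.802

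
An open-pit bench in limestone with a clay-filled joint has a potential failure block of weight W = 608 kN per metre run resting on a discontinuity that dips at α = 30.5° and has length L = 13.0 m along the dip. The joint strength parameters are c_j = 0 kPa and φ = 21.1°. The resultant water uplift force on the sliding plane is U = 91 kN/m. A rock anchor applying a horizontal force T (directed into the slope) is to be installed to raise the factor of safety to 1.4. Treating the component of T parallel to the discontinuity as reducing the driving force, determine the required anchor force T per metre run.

T = 189 kN/m

Resolving forces along and normal to the sliding plane, with the horizontal anchor force T adding T·sinα to the effective normal force and T·cosα acting up the plane against the driving force:
FS = [c_jL + (W cosα − U + T sinα) tanφ] / [W sinα − T cosα]
Without the anchor: N' = 432.9 kN/m, driving T_d = 308.6 kN/m, resisting R = 0·13.0 + 432.9·tan21.1° = 167.0 kN/m, FS = 0.54.
Setting FS = 1.4 and solving for T:
1.4·(308.6 − T cos30.5°) = 167.0 + T sin30.5°·tan21.1°
T·(sin30.5°·tan21.1° + 1.4·cos30.5°) = 1.4·308.6 − 167.0
T·(0.5075·0.3859 + 1.4·0.8616) = 432.0 − 167.0 = 265.0
T·1.4021 = 265.0
T = 189.0 kN/m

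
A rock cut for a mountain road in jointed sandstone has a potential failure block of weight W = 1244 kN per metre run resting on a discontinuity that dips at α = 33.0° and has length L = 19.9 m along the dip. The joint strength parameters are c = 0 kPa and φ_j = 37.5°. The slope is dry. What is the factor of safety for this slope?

Resolving the block weight along and normal to the plane and applying the Mohr–Coulomb strength on the joint:
N' = W cosα = 1244·cos33.0° = 1043.3 kN/m
Driving force T = W sinα = 1244·sin33.0° = 677.5 kN/m
Resisting force R = c·L + N'·tanφ_j = 0·19.9 + 1043.3·tan37.5° = 0.0 + 800.6 = 800.6 kN/m
FS = R / T = 800.6 / 677.5 = 1.182

FS = 1.18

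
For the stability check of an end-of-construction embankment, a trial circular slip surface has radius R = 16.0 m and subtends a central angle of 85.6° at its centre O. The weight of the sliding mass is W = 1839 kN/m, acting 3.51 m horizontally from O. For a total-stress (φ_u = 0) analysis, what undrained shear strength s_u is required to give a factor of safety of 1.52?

FS = s_u·L_a·R / (W·d), so s_u = FS·W·d / (L_a·R).
Arc length L_a = R·θ = 16.0·(85.6°·π/180) = 16.0·1.4940 = 23.90 m
s_u = 1.52·1839·3.51 / (23.90·16.0) = 9811.4 / 382.46 = 25.65 kPa

s_u = 25.7 kPa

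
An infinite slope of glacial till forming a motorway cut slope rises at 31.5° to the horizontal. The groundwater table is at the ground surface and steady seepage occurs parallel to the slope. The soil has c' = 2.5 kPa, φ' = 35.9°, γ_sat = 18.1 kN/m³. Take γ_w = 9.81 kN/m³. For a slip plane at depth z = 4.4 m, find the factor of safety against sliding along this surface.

With seepage parallel to the slope and the water table at the surface, the effective normal stress on the slip plane uses the buoyant unit weight γ' = γ_sat − γ_w while the driving shear stress uses γ_sat:
FS = [c' + γ' z cos²β tanφ'] / [γ_sat z sinβ cosβ]
γ' = 18.1 − 9.81 = 8.29 kN/m³
Numerator = 2.5 + 8.29·4.4·cos²31.5°·tan35.9° = 2.5 + 8.29·4.4·0.7270·0.7239 = 21.696 kPa
Denominator = 18.1·4.4·sin31.5°·cos31.5° = 18.1·4.4·0.5225·0.8526 = 35.480 kPa
FS = 21.696 / 35.480 = 0.611

FS = 0.61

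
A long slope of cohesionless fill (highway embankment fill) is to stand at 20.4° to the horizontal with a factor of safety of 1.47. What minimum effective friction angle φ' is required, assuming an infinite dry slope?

FS = tanφ'/tanβ ⇒ tanφ' = FS · tanβ = 1.47 · tan20.4° = 0.5467
φ' = arctan(0.5467) = 28.66°

φ' = 28.7°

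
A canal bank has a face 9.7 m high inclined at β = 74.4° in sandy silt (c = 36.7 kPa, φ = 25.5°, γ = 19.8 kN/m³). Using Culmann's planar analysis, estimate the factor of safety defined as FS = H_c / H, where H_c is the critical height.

H_c = (4c/γ) · sinβ cosφ / [1 − cos(β − φ)]
    = (4·36.7/19.8) · sin74.4°·cos25.5° / [1 − cos48.9°]
    = 7.414 · 0.8693 / 0.3426 = 18.81 m
FS = H_c / H = 18.81 / 9.7 = 1.939

FS = 1.94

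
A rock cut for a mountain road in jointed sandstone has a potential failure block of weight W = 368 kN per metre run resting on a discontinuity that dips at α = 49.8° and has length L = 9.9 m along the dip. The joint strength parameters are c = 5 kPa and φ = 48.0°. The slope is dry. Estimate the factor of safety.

FS = 1.11

Resolving the block weight along and normal to the plane and applying the Mohr–Coulomb strength on the joint:
N' = W cosα = 368·cos49.8° = 237.5 kN/m
Driving force T = W sinα = 368·sin49.8° = 281.1 kN/m
Resisting force R = c·L + N'·tanφ = 5·9.9 + 237.5·tan48.0° = 49.5 + 263.8 = 313.3 kN/m
FS = R / T = 313.3 / 281.1 = 1.115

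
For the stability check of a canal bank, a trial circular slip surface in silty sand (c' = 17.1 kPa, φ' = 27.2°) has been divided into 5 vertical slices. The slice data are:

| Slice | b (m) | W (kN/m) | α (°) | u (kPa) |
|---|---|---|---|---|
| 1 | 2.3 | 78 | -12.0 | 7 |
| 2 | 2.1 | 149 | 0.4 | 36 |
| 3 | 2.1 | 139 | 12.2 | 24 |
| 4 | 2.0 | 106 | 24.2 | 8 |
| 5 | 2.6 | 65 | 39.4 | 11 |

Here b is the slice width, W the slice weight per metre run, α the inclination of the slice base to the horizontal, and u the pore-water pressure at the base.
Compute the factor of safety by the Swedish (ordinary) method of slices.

FS = 3.71

Ordinary method of slices: FS = Σ[c'·Δl_i + (W_i cosα_i − u_i·Δl_i)·tanφ'] / Σ W_i sinα_i, with Δl_i = b_i / cosα_i.
Slice 1: Δl = 2.3/cos(-12.0°) = 2.351 m; N'_1 = 78·cos(-12.0°) − 7·2.351 = 59.8; c'Δl = 40.21; W sinα = -16.2
Slice 2: Δl = 2.1/cos0.4° = 2.100 m; N'_2 = 149·cos0.4° − 36·2.100 = 73.4; c'Δl = 35.91; W sinα = 1.0
Slice 3: Δl = 2.1/cos12.2° = 2.149 m; N'_3 = 139·cos12.2° − 24·2.149 = 84.3; c'Δl = 36.74; W sinα = 29.4
Slice 4: Δl = 2.0/cos24.2° = 2.193 m; N'_4 = 106·cos24.2° − 8·2.193 = 79.1; c'Δl = 37.50; W sinα = 43.5
Slice 5: Δl = 2.6/cos39.4° = 3.365 m; N'_5 = 65·cos39.4° − 11·3.365 = 13.2; c'Δl = 57.54; W sinα = 41.3
Σc'Δl = 207.9 kN/m; ΣN' = 309.9 kN/m; ΣW sinα = 98.9 kN/m
Resisting = 207.9 + 309.9·tan27.2° = 207.9 + 159.3 = 367.2 kN/m
FS = 367.2 / 98.9 = 3.712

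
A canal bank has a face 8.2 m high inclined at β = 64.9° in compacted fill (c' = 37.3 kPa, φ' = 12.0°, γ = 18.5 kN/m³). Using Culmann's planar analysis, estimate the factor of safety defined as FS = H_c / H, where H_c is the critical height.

H_c = (4c'/γ) · sinβ cosφ' / [1 − cos(β − φ')]
    = (4·37.3/18.5) · sin64.9°·cos12.0° / [1 − cos52.9°]
    = 8.065 · 0.8858 / 0.3968 = 18.00 m
FS = H_c / H = 18.00 / 8.2 = 2.196

FS = 2.20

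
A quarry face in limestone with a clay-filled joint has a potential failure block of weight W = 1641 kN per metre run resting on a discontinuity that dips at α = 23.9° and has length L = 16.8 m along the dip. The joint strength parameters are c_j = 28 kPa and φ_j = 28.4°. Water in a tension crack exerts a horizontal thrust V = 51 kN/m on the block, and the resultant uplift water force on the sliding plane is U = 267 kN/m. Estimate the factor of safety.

FS = 1.58

Resolving the block weight along and normal to the plane and applying the Mohr–Coulomb strength on the joint:
N' = W cosα − U − V sinα = 1641·cos23.9° − 267 − 51·sin23.9° = 1212.6 kN/m
Driving force T = W sinα + V cosα = 1641·sin23.9° + 51·cos23.9° = 711.5 kN/m
Resisting force R = c_j·L + N'·tanφ_j = 28·16.8 + 1212.6·tan28.4° = 470.4 + 655.7 = 1126.1 kN/m
FS = R / T = 1126.1 / 711.5 = 1.583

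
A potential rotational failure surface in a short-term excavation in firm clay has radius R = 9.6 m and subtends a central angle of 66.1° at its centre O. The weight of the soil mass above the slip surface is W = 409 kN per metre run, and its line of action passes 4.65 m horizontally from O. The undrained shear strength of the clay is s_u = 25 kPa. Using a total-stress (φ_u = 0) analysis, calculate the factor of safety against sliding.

Taking moments about the centre O, the resisting moment is provided by the undrained shear strength acting along the arc:
Arc length L_a = R·θ = 9.6·(66.1°·π/180) = 9.6·1.1537 = 11.08 m
M_R = s_u·L_a·R = 25·11.08·9.6 = 2658.0 kN·m/m
M_D = W·d = 409·4.65 = 1901.9 kN·m/m
FS = M_R / M_D = 2658.0 / 1901.9 = 1.398

FS = 1.40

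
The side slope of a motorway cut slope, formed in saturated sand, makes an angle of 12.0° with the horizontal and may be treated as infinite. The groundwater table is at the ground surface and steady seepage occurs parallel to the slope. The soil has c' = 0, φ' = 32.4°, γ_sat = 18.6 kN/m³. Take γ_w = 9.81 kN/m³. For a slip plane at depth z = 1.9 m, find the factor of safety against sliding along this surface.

FS = 1.41

With seepage parallel to the slope and the water table at the surface, the effective normal stress on the slip plane uses the buoyant unit weight γ' = γ_sat − γ_w while the driving shear stress uses γ_sat:
FS = [c' + γ' z cos²β tanφ'] / [γ_sat z sinβ cosβ]
(For c' = 0 this reduces to FS = (γ'/γ_sat)·tanφ'/tanβ.)
γ' = 18.6 − 9.81 = 8.79 kN/m³
Numerator = 0.0 + 8.79·1.9·cos²12.0°·tan32.4° = 0.0 + 8.79·1.9·0.9568·0.6346 = 10.141 kPa
Denominator = 18.6·1.9·sin12.0°·cos12.0° = 18.6·1.9·0.2079·0.9781 = 7.187 kPa
FS = 10.141 / 7.187 = 1.411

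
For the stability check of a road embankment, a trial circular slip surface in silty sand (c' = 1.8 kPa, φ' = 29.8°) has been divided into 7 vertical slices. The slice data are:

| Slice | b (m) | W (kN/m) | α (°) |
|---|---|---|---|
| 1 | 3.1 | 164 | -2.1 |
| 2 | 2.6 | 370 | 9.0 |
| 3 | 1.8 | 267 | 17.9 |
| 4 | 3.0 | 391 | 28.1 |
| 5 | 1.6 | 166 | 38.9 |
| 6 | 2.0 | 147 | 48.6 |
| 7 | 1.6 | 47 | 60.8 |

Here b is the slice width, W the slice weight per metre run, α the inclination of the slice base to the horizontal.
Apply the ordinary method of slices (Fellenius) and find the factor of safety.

Ordinary method of slices: FS = Σ[c'·Δl_i + (W_i cosα_i)·tanφ'] / Σ W_i sinα_i, with Δl_i = b_i / cosα_i.
Slice 1: Δl = 3.1/cos(-2.1°) = 3.102 m; N'_1 = 164·cos(-2.1°) = 163.9; c'Δl = 5.58; W sinα = -6.0
Slice 2: Δl = 2.6/cos9.0° = 2.632 m; N'_2 = 370·cos9.0° = 365.4; c'Δl = 4.74; W sinα = 57.9
Slice 3: Δl = 1.8/cos17.9° = 1.892 m; N'_3 = 267·cos17.9° = 254.1; c'Δl = 3.40; W sinα = 82.1
Slice 4: Δl = 3.0/cos28.1° = 3.401 m; N'_4 = 391·cos28.1° = 344.9; c'Δl = 6.12; W sinα = 184.2
Slice 5: Δl = 1.6/cos38.9° = 2.056 m; N'_5 = 166·cos38.9° = 129.2; c'Δl = 3.70; W sinα = 104.2
Slice 6: Δl = 2.0/cos48.6° = 3.024 m; N'_6 = 147·cos48.6° = 97.2; c'Δl = 5.44; W sinα = 110.3
Slice 7: Δl = 1.6/cos60.8° = 3.280 m; N'_7 = 47·cos60.8° = 22.9; c'Δl = 5.90; W sinα = 41.0
Σc'Δl = 34.9 kN/m; ΣN' = 1377.7 kN/m; ΣW sinα = 573.6 kN/m
Resisting = 34.9 + 1377.7·tan29.8° = 34.9 + 789.0 = 823.9 kN/m
FS = 823.9 / 573.6 = 1.436

FS = 1.44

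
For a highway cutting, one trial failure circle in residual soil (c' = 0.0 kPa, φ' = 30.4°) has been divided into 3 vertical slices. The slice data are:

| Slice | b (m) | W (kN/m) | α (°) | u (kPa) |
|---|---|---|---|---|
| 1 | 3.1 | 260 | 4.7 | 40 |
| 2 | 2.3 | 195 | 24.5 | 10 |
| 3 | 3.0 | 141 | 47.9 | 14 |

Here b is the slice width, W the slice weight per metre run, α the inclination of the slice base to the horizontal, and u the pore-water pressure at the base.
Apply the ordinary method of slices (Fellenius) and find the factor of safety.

Ordinary method of slices: FS = Σ[c'·Δl_i + (W_i cosα_i − u_i·Δl_i)·tanφ'] / Σ W_i sinα_i, with Δl_i = b_i / cosα_i.
Slice 1: Δl = 3.1/cos4.7° = 3.110 m; N'_1 = 260·cos4.7° − 40·3.110 = 134.7; c'Δl = 0.00; W sinα = 21.3
Slice 2: Δl = 2.3/cos24.5° = 2.528 m; N'_2 = 195·cos24.5° − 10·2.528 = 152.2; c'Δl = 0.00; W sinα = 80.9
Slice 3: Δl = 3.0/cos47.9° = 4.475 m; N'_3 = 141·cos47.9° − 14·4.475 = 31.9; c'Δl = 0.00; W sinα = 104.6
Σc'Δl = 0.0 kN/m; ΣN' = 318.8 kN/m; ΣW sinα = 206.8 kN/m
Resisting = 0.0 + 318.8·tan30.4° = 0.0 + 187.0 = 187.0 kN/m
FS = 187.0 / 206.8 = 0.904

FS = 0.90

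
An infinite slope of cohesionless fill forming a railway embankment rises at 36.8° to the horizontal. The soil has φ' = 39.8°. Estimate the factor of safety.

For a dry cohesionless infinite slope the factor of safety is FS = tanφ' / tanβ.
FS = tan39.8° / tan36.8° = 0.8332 / 0.7481 = 1.114

FS = 1.11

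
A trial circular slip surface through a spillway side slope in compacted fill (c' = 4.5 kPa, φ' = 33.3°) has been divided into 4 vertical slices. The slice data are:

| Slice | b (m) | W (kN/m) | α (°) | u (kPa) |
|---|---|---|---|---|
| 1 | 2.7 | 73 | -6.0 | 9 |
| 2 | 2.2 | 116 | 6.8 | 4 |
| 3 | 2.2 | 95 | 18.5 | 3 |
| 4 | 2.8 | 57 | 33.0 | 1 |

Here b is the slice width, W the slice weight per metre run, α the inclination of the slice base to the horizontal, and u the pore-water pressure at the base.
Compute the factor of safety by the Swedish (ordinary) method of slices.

FS = 3.46

Ordinary method of slices: FS = Σ[c'·Δl_i + (W_i cosα_i − u_i·Δl_i)·tanφ'] / Σ W_i sinα_i, with Δl_i = b_i / cosα_i.
Slice 1: Δl = 2.7/cos(-6.0°) = 2.715 m; N'_1 = 73·cos(-6.0°) − 9·2.715 = 48.2; c'Δl = 12.22; W sinα = -7.6
Slice 2: Δl = 2.2/cos6.8° = 2.216 m; N'_2 = 116·cos6.8° − 4·2.216 = 106.3; c'Δl = 9.97; W sinα = 13.7
Slice 3: Δl = 2.2/cos18.5° = 2.320 m; N'_3 = 95·cos18.5° − 3·2.320 = 83.1; c'Δl = 10.44; W sinα = 30.1
Slice 4: Δl = 2.8/cos33.0° = 3.339 m; N'_4 = 57·cos33.0° − 1·3.339 = 44.5; c'Δl = 15.02; W sinα = 31.0
Σc'Δl = 47.7 kN/m; ΣN' = 282.1 kN/m; ΣW sinα = 67.3 kN/m
Resisting = 47.7 + 282.1·tan33.3° = 47.7 + 185.3 = 232.9 kN/m
FS = 232.9 / 67.3 = 3.462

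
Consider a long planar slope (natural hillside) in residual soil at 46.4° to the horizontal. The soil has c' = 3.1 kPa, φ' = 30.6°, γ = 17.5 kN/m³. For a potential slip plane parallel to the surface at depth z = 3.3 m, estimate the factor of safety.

For an infinite slope with a slip plane parallel to the surface (no pore pressure): FS = [c' + γz cos²β tanφ'] / [γz sinβ cosβ].
γz = 17.5·3.3 = 57.75 kN/m²
Numerator = 3.1 + 57.75·cos²46.4°·tan30.6° = 3.1 + 57.75·0.4756·0.5914 = 19.342 kPa
Denominator = 57.75·sin46.4°·cos46.4° = 57.75·0.7242·0.6896 = 28.841 kPa
FS = 19.342 / 28.841 = 0.671

FS = 0.67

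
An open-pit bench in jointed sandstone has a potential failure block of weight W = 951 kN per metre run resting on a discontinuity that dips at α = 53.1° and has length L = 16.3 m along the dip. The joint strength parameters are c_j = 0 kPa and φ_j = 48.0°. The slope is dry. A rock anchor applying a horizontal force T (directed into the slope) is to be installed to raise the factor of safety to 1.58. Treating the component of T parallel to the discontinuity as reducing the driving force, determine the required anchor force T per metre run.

T = 309 kN/m

Resolving forces along and normal to the sliding plane, with the horizontal anchor force T adding T·sinα to the effective normal force and T·cosα acting up the plane against the driving force:
FS = [c_jL + (W cosα + T sinα) tanφ_j] / [W sinα − T cosα]
Without the anchor: N' = 571.0 kN/m, driving T_d = 760.5 kN/m, resisting R = 0·16.3 + 571.0·tan48.0° = 634.2 kN/m, FS = 0.83.
Setting FS = 1.58 and solving for T:
1.58·(760.5 − T cos53.1°) = 634.2 + T sin53.1°·tan48.0°
T·(sin53.1°·tan48.0° + 1.58·cos53.1°) = 1.58·760.5 − 634.2
T·(0.7997·1.1106 + 1.58·0.6004) = 1201.6 − 634.2 = 567.4
T·1.8368 = 567.4
T = 308.9 kN/m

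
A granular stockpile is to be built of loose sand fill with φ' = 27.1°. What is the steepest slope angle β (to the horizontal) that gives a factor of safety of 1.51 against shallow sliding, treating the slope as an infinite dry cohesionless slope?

For an infinite dry cohesionless slope FS = tanφ'/tanβ, so tanβ = tanφ' / FS.
tanβ = tan27.1° / 1.51 = 0.5117 / 1.51 = 0.3389
β = arctan(0.3389) = 18.72°

β = 18.7°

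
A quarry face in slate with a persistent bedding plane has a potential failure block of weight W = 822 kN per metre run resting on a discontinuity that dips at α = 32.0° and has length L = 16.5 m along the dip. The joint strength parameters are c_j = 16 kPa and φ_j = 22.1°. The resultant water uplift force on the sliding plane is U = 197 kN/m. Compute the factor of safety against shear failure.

Resolving the block weight along and normal to the plane and applying the Mohr–Coulomb strength on the joint:
N' = W cosα − U = 822·cos32.0° − 197 = 500.1 kN/m
Driving force T = W sinα = 822·sin32.0° = 435.6 kN/m
Resisting force R = c_j·L + N'·tanφ_j = 16·16.5 + 500.1·tan22.1° = 264.0 + 203.1 = 467.1 kN/m
FS = R / T = 467.1 / 435.6 = 1.072

FS = 1.07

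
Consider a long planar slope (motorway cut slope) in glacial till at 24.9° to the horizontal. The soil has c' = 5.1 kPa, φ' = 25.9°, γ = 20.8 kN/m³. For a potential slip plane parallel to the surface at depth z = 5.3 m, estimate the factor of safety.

FS = 1.17

For an infinite slope with a slip plane parallel to the surface (no pore pressure): FS = [c' + γz cos²β tanφ'] / [γz sinβ cosβ].
γz = 20.8·5.3 = 110.24 kN/m²
Numerator = 5.1 + 110.24·cos²24.9°·tan25.9° = 5.1 + 110.24·0.8227·0.4856 = 49.140 kPa
Denominator = 110.24·sin24.9°·cos24.9° = 110.24·0.4210·0.9070 = 42.100 kPa
FS = 49.140 / 42.100 = 1.167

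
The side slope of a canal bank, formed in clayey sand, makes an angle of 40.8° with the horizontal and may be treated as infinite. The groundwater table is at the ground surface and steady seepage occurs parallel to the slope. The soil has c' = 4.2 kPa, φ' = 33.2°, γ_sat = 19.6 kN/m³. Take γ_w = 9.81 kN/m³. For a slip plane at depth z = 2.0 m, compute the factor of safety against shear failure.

FS = 0.60

With seepage parallel to the slope and the water table at the surface, the effective normal stress on the slip plane uses the buoyant unit weight γ' = γ_sat − γ_w while the driving shear stress uses γ_sat:
FS = [c' + γ' z cos²β tanφ'] / [γ_sat z sinβ cosβ]
γ' = 19.6 − 9.81 = 9.79 kN/m³
Numerator = 4.2 + 9.79·2.0·cos²40.8°·tan33.2° = 4.2 + 9.79·2.0·0.5730·0.6544 = 11.542 kPa
Denominator = 19.6·2.0·sin40.8°·cos40.8° = 19.6·2.0·0.6534·0.7570 = 19.390 kPa
FS = 11.542 / 19.390 = 0.595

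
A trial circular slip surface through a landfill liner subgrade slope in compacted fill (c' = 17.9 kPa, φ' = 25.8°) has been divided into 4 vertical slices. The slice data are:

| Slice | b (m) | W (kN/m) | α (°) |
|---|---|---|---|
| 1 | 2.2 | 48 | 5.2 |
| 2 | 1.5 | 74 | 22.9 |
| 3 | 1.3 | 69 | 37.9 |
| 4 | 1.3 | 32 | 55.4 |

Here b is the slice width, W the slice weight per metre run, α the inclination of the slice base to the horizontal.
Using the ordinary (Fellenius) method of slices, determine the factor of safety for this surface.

FS = 2.26

Ordinary method of slices: FS = Σ[c'·Δl_i + (W_i cosα_i)·tanφ'] / Σ W_i sinα_i, with Δl_i = b_i / cosα_i.
Slice 1: Δl = 2.2/cos5.2° = 2.209 m; N'_1 = 48·cos5.2° = 47.8; c'Δl = 39.54; W sinα = 4.4
Slice 2: Δl = 1.5/cos22.9° = 1.628 m; N'_2 = 74·cos22.9° = 68.2; c'Δl = 29.15; W sinα = 28.8
Slice 3: Δl = 1.3/cos37.9° = 1.647 m; N'_3 = 69·cos37.9° = 54.4; c'Δl = 29.49; W sinα = 42.4
Slice 4: Δl = 1.3/cos55.4° = 2.289 m; N'_4 = 32·cos55.4° = 18.2; c'Δl = 40.98; W sinα = 26.3
Σc'Δl = 139.2 kN/m; ΣN' = 188.6 kN/m; ΣW sinα = 101.9 kN/m
Resisting = 139.2 + 188.6·tan25.8° = 139.2 + 91.2 = 230.3 kN/m
FS = 230.3 / 101.9 = 2.261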